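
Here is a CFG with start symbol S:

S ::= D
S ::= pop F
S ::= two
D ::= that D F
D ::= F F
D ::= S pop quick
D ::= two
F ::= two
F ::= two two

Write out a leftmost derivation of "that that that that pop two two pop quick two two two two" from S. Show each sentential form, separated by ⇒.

S ⇒ D ⇒ that D F ⇒ that that D F F ⇒ that that that D F F F ⇒ that that that that D F F F F ⇒ that that that that S pop quick F F F F ⇒ that that that that pop F pop quick F F F F ⇒ that that that that pop two two pop quick F F F F ⇒ that that that that pop two two pop quick two F F F ⇒ that that that that pop two two pop quick two two F F ⇒ that that that that pop two two pop quick two two two F ⇒ that that that that pop two two pop quick two two two two

S ⇒ D   [S ::= D]
D ⇒ that D F   [D ::= that D F]
that D F ⇒ that that D F F   [D ::= that D F]
that that D F F ⇒ that that that D F F F   [D ::= that D F]
that that that D F F F ⇒ that that that that D F F F F   [D ::= that D F]
that that that that D F F F F ⇒ that that that that S pop quick F F F F   [D ::= S pop quick]
that that that that S pop quick F F F F ⇒ that that that that pop F pop quick F F F F   [S ::= pop F]
that that that that pop F pop quick F F F F ⇒ that that that that pop two two pop quick F F F F   [F ::= two two]
that that that that pop two two pop quick F F F F ⇒ that that that that pop two two pop quick two F F F   [F ::= two]
that that that that pop two two pop quick two F F F ⇒ that that that that pop two two pop quick two two F F   [F ::= two]
that that that that pop two two pop quick two two F F ⇒ that that that that pop two two pop quick two two two F   [F ::= two]
that that that that pop two two pop quick two two two F ⇒ that that that that pop two two pop quick two two two two   [F ::= two]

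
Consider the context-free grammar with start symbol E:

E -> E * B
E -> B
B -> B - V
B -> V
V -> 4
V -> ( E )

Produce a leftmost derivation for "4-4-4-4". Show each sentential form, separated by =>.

E => B => B-V => B-V-V => B-V-V-V => V-V-V-V => 4-V-V-V => 4-4-V-V => 4-4-4-V => 4-4-4-4

E => B   [E -> B]
B => B-V   [B -> B - V]
B-V => B-V-V   [B -> B - V]
B-V-V => B-V-V-V   [B -> B - V]
B-V-V-V => V-V-V-V   [B -> V]
V-V-V-V => 4-V-V-V   [V -> 4]
4-V-V-V => 4-4-V-V   [V -> 4]
4-4-V-V => 4-4-4-V   [V -> 4]
4-4-4-V => 4-4-4-4   [V -> 4]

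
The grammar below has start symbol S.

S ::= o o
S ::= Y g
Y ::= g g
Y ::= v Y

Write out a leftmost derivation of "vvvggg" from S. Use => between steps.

S => Yg   [S ::= Y g]
Yg => vYg   [Y ::= v Y]
vYg => vvYg   [Y ::= v Y]
vvYg => vvvYg   [Y ::= v Y]
vvvYg => vvvggg   [Y ::= g g]

S=>Yg=>vYg=>vvYg=>vvvYg=>vvvggg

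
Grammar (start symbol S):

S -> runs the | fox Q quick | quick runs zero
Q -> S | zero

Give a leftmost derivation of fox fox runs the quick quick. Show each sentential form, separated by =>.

S => fox Q quick   [S -> fox Q quick]
fox Q quick => fox S quick   [Q -> S]
fox S quick => fox fox Q quick quick   [S -> fox Q quick]
fox fox Q quick quick => fox fox S quick quick   [Q -> S]
fox fox S quick quick => fox fox runs the quick quick   [S -> runs the]

S => fox Q quick => fox S quick => fox fox Q quick quick => fox fox S quick quick => fox fox runs the quick quick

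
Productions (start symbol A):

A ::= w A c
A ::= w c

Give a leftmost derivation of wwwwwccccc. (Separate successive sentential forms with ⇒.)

A ⇒ wAc   [A ::= w A c]
wAc ⇒ wwAcc   [A ::= w A c]
wwAcc ⇒ wwwAccc   [A ::= w A c]
wwwAccc ⇒ wwwwAcccc   [A ::= w A c]
wwwwAcccc ⇒ wwwwwccccc   [A ::= w c]

A ⇒ wAc ⇒ wwAcc ⇒ wwwAccc ⇒ wwwwAcccc ⇒ wwwwwccccc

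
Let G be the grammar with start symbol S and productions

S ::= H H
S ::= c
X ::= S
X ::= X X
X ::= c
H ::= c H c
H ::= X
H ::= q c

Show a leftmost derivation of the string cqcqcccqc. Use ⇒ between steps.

S ⇒ HH   [S ::= H H]
HH ⇒ cHcH   [H ::= c H c]
cHcH ⇒ cXcH   [H ::= X]
cXcH ⇒ cXXcH   [X ::= X X]
cXXcH ⇒ cSXcH   [X ::= S]
cSXcH ⇒ cHHXcH   [S ::= H H]
cHHXcH ⇒ cqcHXcH   [H ::= q c]
cqcHXcH ⇒ cqcqcXcH   [H ::= q c]
cqcqcXcH ⇒ cqcqcccH   [X ::= c]
cqcqcccH ⇒ cqcqcccqc   [H ::= q c]

S⇒HH⇒cHcH⇒cXcH⇒cXXcH⇒cSXcH⇒cHHXcH⇒cqcHXcH⇒cqcqcXcH⇒cqcqcccH⇒cqcqcccqc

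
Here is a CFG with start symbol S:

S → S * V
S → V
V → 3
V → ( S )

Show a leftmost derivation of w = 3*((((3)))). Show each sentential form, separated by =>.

S => S*V   [S → S * V]
S*V => V*V   [S → V]
V*V => 3*V   [V → 3]
3*V => 3*(S)   [V → ( S )]
3*(S) => 3*(V)   [S → V]
3*(V) => 3*((S))   [V → ( S )]
3*((S)) => 3*((V))   [S → V]
3*((V)) => 3*(((S)))   [V → ( S )]
3*(((S))) => 3*(((V)))   [S → V]
3*(((V))) => 3*((((S))))   [V → ( S )]
3*((((S)))) => 3*((((V))))   [S → V]
3*((((V)))) => 3*((((3))))   [V → 3]

S => S*V => V*V => 3*V => 3*(S) => 3*(V) => 3*((S)) => 3*((V)) => 3*(((S))) => 3*(((V))) => 3*((((S)))) => 3*((((V)))) => 3*((((3))))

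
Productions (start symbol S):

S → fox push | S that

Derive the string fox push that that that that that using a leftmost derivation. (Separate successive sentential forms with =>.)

S => S that => S that that => S that that that => S that that that that => S that that that that that => fox push that that that that that

S => S that   [S → S that]
S that => S that that   [S → S that]
S that that => S that that that   [S → S that]
S that that that => S that that that that   [S → S that]
S that that that that => S that that that that that   [S → S that]
S that that that that that => fox push that that that that that   [S → fox push]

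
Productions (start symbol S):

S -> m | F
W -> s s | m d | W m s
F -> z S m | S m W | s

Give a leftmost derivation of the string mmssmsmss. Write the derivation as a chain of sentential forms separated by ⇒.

S ⇒ F ⇒ SmW ⇒ FmW ⇒ SmWmW ⇒ mmWmW ⇒ mmWmsmW ⇒ mmssmsmW ⇒ mmssmsmss

S ⇒ F   [S -> F]
F ⇒ SmW   [F -> S m W]
SmW ⇒ FmW   [S -> F]
FmW ⇒ SmWmW   [F -> S m W]
SmWmW ⇒ mmWmW   [S -> m]
mmWmW ⇒ mmWmsmW   [W -> W m s]
mmWmsmW ⇒ mmssmsmW   [W -> s s]
mmssmsmW ⇒ mmssmsmss   [W -> s s]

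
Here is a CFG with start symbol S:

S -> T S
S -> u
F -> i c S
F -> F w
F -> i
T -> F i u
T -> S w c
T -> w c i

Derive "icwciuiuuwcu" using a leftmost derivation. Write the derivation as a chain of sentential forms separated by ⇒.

S ⇒ TS   [S -> T S]
TS ⇒ SwcS   [T -> S w c]
SwcS ⇒ TSwcS   [S -> T S]
TSwcS ⇒ FiuSwcS   [T -> F i u]
FiuSwcS ⇒ icSiuSwcS   [F -> i c S]
icSiuSwcS ⇒ icTSiuSwcS   [S -> T S]
icTSiuSwcS ⇒ icwciSiuSwcS   [T -> w c i]
icwciSiuSwcS ⇒ icwciuiuSwcS   [S -> u]
icwciuiuSwcS ⇒ icwciuiuuwcS   [S -> u]
icwciuiuuwcS ⇒ icwciuiuuwcu   [S -> u]

S ⇒ TS ⇒ SwcS ⇒ TSwcS ⇒ FiuSwcS ⇒ icSiuSwcS ⇒ icTSiuSwcS ⇒ icwciSiuSwcS ⇒ icwciuiuSwcS ⇒ icwciuiuuwcS ⇒ icwciuiuuwcu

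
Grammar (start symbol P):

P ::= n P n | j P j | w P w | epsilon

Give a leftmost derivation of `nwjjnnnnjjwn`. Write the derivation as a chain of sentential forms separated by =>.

P => nPn => nwPwn => nwjPjwn => nwjjPjjwn => nwjjnPnjjwn => nwjjnnPnnjjwn => nwjjnnnnjjwn

P => nPn   [P ::= n P n]
nPn => nwPwn   [P ::= w P w]
nwPwn => nwjPjwn   [P ::= j P j]
nwjPjwn => nwjjPjjwn   [P ::= j P j]
nwjjPjjwn => nwjjnPnjjwn   [P ::= n P n]
nwjjnPnjjwn => nwjjnnPnnjjwn   [P ::= n P n]
nwjjnnPnnjjwn => nwjjnnnnjjwn   [P ::= epsilon]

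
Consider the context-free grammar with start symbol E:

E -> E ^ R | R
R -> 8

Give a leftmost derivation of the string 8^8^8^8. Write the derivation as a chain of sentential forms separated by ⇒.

E ⇒ E^R   [E -> E ^ R]
E^R ⇒ E^R^R   [E -> E ^ R]
E^R^R ⇒ E^R^R^R   [E -> E ^ R]
E^R^R^R ⇒ R^R^R^R   [E -> R]
R^R^R^R ⇒ 8^R^R^R   [R -> 8]
8^R^R^R ⇒ 8^8^R^R   [R -> 8]
8^8^R^R ⇒ 8^8^8^R   [R -> 8]
8^8^8^R ⇒ 8^8^8^8   [R -> 8]

E⇒E^R⇒E^R^R⇒E^R^R^R⇒R^R^R^R⇒8^R^R^R⇒8^8^R^R⇒8^8^8^R⇒8^8^8^8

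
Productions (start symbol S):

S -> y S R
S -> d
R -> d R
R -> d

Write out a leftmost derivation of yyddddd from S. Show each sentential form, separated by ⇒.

S ⇒ ySR ⇒ yySRR ⇒ yydRR ⇒ yyddRR ⇒ yydddRR ⇒ yyddddR ⇒ yyddddd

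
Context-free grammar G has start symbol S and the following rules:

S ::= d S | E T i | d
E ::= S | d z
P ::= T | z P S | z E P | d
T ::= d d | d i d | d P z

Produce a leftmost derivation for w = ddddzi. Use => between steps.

S => ETi => STi => dTi => ddPzi => ddTzi => ddddzi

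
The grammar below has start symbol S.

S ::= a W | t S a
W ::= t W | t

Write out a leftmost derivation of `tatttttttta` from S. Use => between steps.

S => tSa => taWa => tatWa => tattWa => tatttWa => tattttWa => tatttttWa => tattttttWa => tatttttttWa => tatttttttta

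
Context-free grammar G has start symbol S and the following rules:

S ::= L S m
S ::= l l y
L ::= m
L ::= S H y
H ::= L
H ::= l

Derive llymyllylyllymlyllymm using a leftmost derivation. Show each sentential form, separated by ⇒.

S ⇒ LSm ⇒ SHySm ⇒ llyHySm ⇒ llyLySm ⇒ llymySm ⇒ llymyLSmm ⇒ llymySHySmm ⇒ llymyLSmHySmm ⇒ llymySHySmHySmm ⇒ llymyllyHySmHySmm ⇒ llymyllylySmHySmm ⇒ llymyllylyllymHySmm ⇒ llymyllylyllymlySmm ⇒ llymyllylyllymlyllymm

S ⇒ LSm   [S ::= L S m]
LSm ⇒ SHySm   [L ::= S H y]
SHySm ⇒ llyHySm   [S ::= l l y]
llyHySm ⇒ llyLySm   [H ::= L]
llyLySm ⇒ llymySm   [L ::= m]
llymySm ⇒ llymyLSmm   [S ::= L S m]
llymyLSmm ⇒ llymySHySmm   [L ::= S H y]
llymySHySmm ⇒ llymyLSmHySmm   [S ::= L S m]
llymyLSmHySmm ⇒ llymySHySmHySmm   [L ::= S H y]
llymySHySmHySmm ⇒ llymyllyHySmHySmm   [S ::= l l y]
llymyllyHySmHySmm ⇒ llymyllylySmHySmm   [H ::= l]
llymyllylySmHySmm ⇒ llymyllylyllymHySmm   [S ::= l l y]
llymyllylyllymHySmm ⇒ llymyllylyllymlySmm   [H ::= l]
llymyllylyllymlySmm ⇒ llymyllylyllymlyllymm   [S ::= l l y]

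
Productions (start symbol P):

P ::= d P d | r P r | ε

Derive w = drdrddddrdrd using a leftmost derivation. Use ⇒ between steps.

P⇒dPd⇒drPrd⇒drdPdrd⇒drdrPrdrd⇒drdrdPdrdrd⇒drdrddPddrdrd⇒drdrddddrdrd

P ⇒ dPd   [P ::= d P d]
dPd ⇒ drPrd   [P ::= r P r]
drPrd ⇒ drdPdrd   [P ::= d P d]
drdPdrd ⇒ drdrPrdrd   [P ::= r P r]
drdrPrdrd ⇒ drdrdPdrdrd   [P ::= d P d]
drdrdPdrdrd ⇒ drdrddPddrdrd   [P ::= d P d]
drdrddPddrdrd ⇒ drdrddddrdrd   [P ::= ε]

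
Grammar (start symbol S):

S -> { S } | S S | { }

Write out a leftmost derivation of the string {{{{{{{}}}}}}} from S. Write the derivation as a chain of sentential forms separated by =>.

S=>{S}=>{{S}}=>{{{S}}}=>{{{{S}}}}=>{{{{{S}}}}}=>{{{{{{S}}}}}}=>{{{{{{{}}}}}}}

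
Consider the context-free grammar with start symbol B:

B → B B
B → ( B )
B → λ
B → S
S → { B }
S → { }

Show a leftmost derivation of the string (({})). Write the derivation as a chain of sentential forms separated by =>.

B=>(B)=>(BB)=>((B)B)=>((S)B)=>(({})B)=>(({}))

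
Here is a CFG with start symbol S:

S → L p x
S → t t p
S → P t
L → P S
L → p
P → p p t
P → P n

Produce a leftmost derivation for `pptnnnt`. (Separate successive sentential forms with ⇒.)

S ⇒ Pt   [S → P t]
Pt ⇒ Pnt   [P → P n]
Pnt ⇒ Pnnt   [P → P n]
Pnnt ⇒ Pnnnt   [P → P n]
Pnnnt ⇒ pptnnnt   [P → p p t]

S ⇒ Pt ⇒ Pnt ⇒ Pnnt ⇒ Pnnnt ⇒ pptnnnt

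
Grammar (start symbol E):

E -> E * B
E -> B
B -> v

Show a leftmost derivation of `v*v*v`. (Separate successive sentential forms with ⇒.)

E⇒E*B⇒E*B*B⇒B*B*B⇒v*B*B⇒v*v*B⇒v*v*v

E ⇒ E*B   [E -> E * B]
E*B ⇒ E*B*B   [E -> E * B]
E*B*B ⇒ B*B*B   [E -> B]
B*B*B ⇒ v*B*B   [B -> v]
v*B*B ⇒ v*v*B   [B -> v]
v*v*B ⇒ v*v*v   [B -> v]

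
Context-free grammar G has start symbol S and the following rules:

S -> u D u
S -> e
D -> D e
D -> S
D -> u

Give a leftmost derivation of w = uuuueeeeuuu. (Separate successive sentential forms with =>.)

S => uDu => uSu => uuDuu => uuSuu => uuuDuuu => uuuDeuuu => uuuDeeuuu => uuuDeeeuuu => uuuDeeeeuuu => uuuueeeeuuu

S => uDu   [S -> u D u]
uDu => uSu   [D -> S]
uSu => uuDuu   [S -> u D u]
uuDuu => uuSuu   [D -> S]
uuSuu => uuuDuuu   [S -> u D u]
uuuDuuu => uuuDeuuu   [D -> D e]
uuuDeuuu => uuuDeeuuu   [D -> D e]
uuuDeeuuu => uuuDeeeuuu   [D -> D e]
uuuDeeeuuu => uuuDeeeeuuu   [D -> D e]
uuuDeeeeuuu => uuuueeeeuuu   [D -> u]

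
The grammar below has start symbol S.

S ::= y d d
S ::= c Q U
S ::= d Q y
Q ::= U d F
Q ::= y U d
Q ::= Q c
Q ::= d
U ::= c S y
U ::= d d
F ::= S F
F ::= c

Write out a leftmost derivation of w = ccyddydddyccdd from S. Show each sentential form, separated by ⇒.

S ⇒ cQU   [S ::= c Q U]
cQU ⇒ cQcU   [Q ::= Q c]
cQcU ⇒ cUdFcU   [Q ::= U d F]
cUdFcU ⇒ ccSydFcU   [U ::= c S y]
ccSydFcU ⇒ ccyddydFcU   [S ::= y d d]
ccyddydFcU ⇒ ccyddydSFcU   [F ::= S F]
ccyddydSFcU ⇒ ccyddyddQyFcU   [S ::= d Q y]
ccyddyddQyFcU ⇒ ccyddydddyFcU   [Q ::= d]
ccyddydddyFcU ⇒ ccyddydddyccU   [F ::= c]
ccyddydddyccU ⇒ ccyddydddyccdd   [U ::= d d]

S ⇒ cQU ⇒ cQcU ⇒ cUdFcU ⇒ ccSydFcU ⇒ ccyddydFcU ⇒ ccyddydSFcU ⇒ ccyddyddQyFcU ⇒ ccyddydddyFcU ⇒ ccyddydddyccU ⇒ ccyddydddyccdd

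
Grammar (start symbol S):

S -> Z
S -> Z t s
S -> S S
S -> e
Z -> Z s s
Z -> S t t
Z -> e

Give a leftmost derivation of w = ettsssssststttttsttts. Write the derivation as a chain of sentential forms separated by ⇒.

S ⇒ Zts ⇒ Sttts ⇒ Ztsttts ⇒ Stttsttts ⇒ Ztttsttts ⇒ Stttttsttts ⇒ Ztstttttsttts ⇒ Zsststttttsttts ⇒ Zsssststttttsttts ⇒ Zsssssststttttsttts ⇒ Sttsssssststttttsttts ⇒ ettsssssststttttsttts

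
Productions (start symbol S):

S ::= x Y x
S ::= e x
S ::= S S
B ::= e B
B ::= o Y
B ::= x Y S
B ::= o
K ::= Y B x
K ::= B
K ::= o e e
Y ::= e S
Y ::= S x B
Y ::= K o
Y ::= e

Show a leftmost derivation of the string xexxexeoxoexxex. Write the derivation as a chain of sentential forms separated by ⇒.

S ⇒ SS   [S ::= S S]
SS ⇒ xYxS   [S ::= x Y x]
xYxS ⇒ xSxBxS   [Y ::= S x B]
xSxBxS ⇒ xexxBxS   [S ::= e x]
xexxBxS ⇒ xexxeBxS   [B ::= e B]
xexxeBxS ⇒ xexxexYSxS   [B ::= x Y S]
xexxexYSxS ⇒ xexxexKoSxS   [Y ::= K o]
xexxexKoSxS ⇒ xexxexYBxoSxS   [K ::= Y B x]
xexxexYBxoSxS ⇒ xexxexeBxoSxS   [Y ::= e]
xexxexeBxoSxS ⇒ xexxexeoxoSxS   [B ::= o]
xexxexeoxoSxS ⇒ xexxexeoxoexxS   [S ::= e x]
xexxexeoxoexxS ⇒ xexxexeoxoexxex   [S ::= e x]

S⇒SS⇒xYxS⇒xSxBxS⇒xexxBxS⇒xexxeBxS⇒xexxexYSxS⇒xexxexKoSxS⇒xexxexYBxoSxS⇒xexxexeBxoSxS⇒xexxexeoxoSxS⇒xexxexeoxoexxS⇒xexxexeoxoexxex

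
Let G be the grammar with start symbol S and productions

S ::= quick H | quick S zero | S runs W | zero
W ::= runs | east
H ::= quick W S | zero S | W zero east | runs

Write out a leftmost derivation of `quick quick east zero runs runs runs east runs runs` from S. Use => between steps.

S => S runs W => S runs W runs W => quick H runs W runs W => quick quick W S runs W runs W => quick quick east S runs W runs W => quick quick east S runs W runs W runs W => quick quick east zero runs W runs W runs W => quick quick east zero runs runs runs W runs W => quick quick east zero runs runs runs east runs W => quick quick east zero runs runs runs east runs runs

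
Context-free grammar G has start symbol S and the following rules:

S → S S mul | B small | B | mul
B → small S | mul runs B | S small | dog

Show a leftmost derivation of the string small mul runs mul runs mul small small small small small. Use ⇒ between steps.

S ⇒ B small ⇒ small S small ⇒ small B small small ⇒ small mul runs B small small ⇒ small mul runs mul runs B small small ⇒ small mul runs mul runs S small small small ⇒ small mul runs mul runs B small small small small ⇒ small mul runs mul runs S small small small small small ⇒ small mul runs mul runs mul small small small small small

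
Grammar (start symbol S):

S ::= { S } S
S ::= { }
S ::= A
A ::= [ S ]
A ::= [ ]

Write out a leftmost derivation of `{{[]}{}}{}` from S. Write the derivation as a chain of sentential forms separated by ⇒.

S⇒{S}S⇒{{S}S}S⇒{{A}S}S⇒{{[]}S}S⇒{{[]}{}}S⇒{{[]}{}}{}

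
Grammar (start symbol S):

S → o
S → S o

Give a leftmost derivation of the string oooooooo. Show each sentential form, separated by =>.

S=>So=>Soo=>Sooo=>Soooo=>Sooooo=>Soooooo=>Sooooooo=>oooooooo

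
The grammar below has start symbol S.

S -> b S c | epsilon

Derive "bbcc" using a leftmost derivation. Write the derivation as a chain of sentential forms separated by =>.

S => bSc => bbScc => bbcc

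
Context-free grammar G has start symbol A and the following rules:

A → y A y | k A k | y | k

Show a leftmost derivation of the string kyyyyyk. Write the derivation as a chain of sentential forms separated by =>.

A => kAk => kyAyk => kyyAyyk => kyyyyyk

A => kAk   [A → k A k]
kAk => kyAyk   [A → y A y]
kyAyk => kyyAyyk   [A → y A y]
kyyAyyk => kyyyyyk   [A → y]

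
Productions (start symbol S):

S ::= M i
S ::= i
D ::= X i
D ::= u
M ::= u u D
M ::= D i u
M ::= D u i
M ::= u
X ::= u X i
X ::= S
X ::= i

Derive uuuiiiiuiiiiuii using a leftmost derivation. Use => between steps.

S => Mi => Duii => Xiuii => uXiiuii => uuXiiiuii => uuSiiiuii => uuMiiiiuii => uuDiuiiiiuii => uuXiiuiiiiuii => uuuXiiiuiiiiuii => uuuiiiiuiiiiuii

S => Mi   [S ::= M i]
Mi => Duii   [M ::= D u i]
Duii => Xiuii   [D ::= X i]
Xiuii => uXiiuii   [X ::= u X i]
uXiiuii => uuXiiiuii   [X ::= u X i]
uuXiiiuii => uuSiiiuii   [X ::= S]
uuSiiiuii => uuMiiiiuii   [S ::= M i]
uuMiiiiuii => uuDiuiiiiuii   [M ::= D i u]
uuDiuiiiiuii => uuXiiuiiiiuii   [D ::= X i]
uuXiiuiiiiuii => uuuXiiiuiiiiuii   [X ::= u X i]
uuuXiiiuiiiiuii => uuuiiiiuiiiiuii   [X ::= i]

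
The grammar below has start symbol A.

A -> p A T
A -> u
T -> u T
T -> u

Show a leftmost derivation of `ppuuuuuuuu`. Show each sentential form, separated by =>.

A => pAT => ppATT => ppuTT => ppuuTT => ppuuuTT => ppuuuuTT => ppuuuuuTT => ppuuuuuuT => ppuuuuuuuT => ppuuuuuuuu

A => pAT   [A -> p A T]
pAT => ppATT   [A -> p A T]
ppATT => ppuTT   [A -> u]
ppuTT => ppuuTT   [T -> u T]
ppuuTT => ppuuuTT   [T -> u T]
ppuuuTT => ppuuuuTT   [T -> u T]
ppuuuuTT => ppuuuuuTT   [T -> u T]
ppuuuuuTT => ppuuuuuuT   [T -> u]
ppuuuuuuT => ppuuuuuuuT   [T -> u T]
ppuuuuuuuT => ppuuuuuuuu   [T -> u]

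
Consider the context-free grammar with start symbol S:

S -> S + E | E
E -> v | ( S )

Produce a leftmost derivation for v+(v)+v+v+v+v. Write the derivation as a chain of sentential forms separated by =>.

S => S+E => S+E+E => S+E+E+E => S+E+E+E+E => S+E+E+E+E+E => E+E+E+E+E+E => v+E+E+E+E+E => v+(S)+E+E+E+E => v+(E)+E+E+E+E => v+(v)+E+E+E+E => v+(v)+v+E+E+E => v+(v)+v+v+E+E => v+(v)+v+v+v+E => v+(v)+v+v+v+v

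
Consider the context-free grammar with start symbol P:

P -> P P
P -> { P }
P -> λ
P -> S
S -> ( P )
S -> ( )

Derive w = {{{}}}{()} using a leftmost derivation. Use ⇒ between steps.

P ⇒ PP ⇒ {P}P ⇒ {{P}}P ⇒ {{{P}}}P ⇒ {{{}}}P ⇒ {{{}}}{P} ⇒ {{{}}}{S} ⇒ {{{}}}{()}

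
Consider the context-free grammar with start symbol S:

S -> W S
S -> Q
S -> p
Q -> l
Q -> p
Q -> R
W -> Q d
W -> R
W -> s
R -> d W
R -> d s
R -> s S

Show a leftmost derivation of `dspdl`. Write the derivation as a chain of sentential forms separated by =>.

S => WS => QdS => RdS => dWdS => dRdS => dsSdS => dspdS => dspdQ => dspdl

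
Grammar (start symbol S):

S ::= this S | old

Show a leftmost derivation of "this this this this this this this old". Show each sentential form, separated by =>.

S => this S => this this S => this this this S => this this this this S => this this this this this S => this this this this this this S => this this this this this this this S => this this this this this this this old

S => this S   [S ::= this S]
this S => this this S   [S ::= this S]
this this S => this this this S   [S ::= this S]
this this this S => this this this this S   [S ::= this S]
this this this this S => this this this this this S   [S ::= this S]
this this this this this S => this this this this this this S   [S ::= this S]
this this this this this this S => this this this this this this this S   [S ::= this S]
this this this this this this this S => this this this this this this this old   [S ::= old]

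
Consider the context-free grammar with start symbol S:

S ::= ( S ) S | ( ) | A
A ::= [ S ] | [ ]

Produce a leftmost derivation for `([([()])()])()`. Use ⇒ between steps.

S ⇒ (S)S   [S ::= ( S ) S]
(S)S ⇒ (A)S   [S ::= A]
(A)S ⇒ ([S])S   [A ::= [ S ]]
([S])S ⇒ ([(S)S])S   [S ::= ( S ) S]
([(S)S])S ⇒ ([(A)S])S   [S ::= A]
([(A)S])S ⇒ ([([S])S])S   [A ::= [ S ]]
([([S])S])S ⇒ ([([()])S])S   [S ::= ( )]
([([()])S])S ⇒ ([([()])()])S   [S ::= ( )]
([([()])()])S ⇒ ([([()])()])()   [S ::= ( )]

S ⇒ (S)S ⇒ (A)S ⇒ ([S])S ⇒ ([(S)S])S ⇒ ([(A)S])S ⇒ ([([S])S])S ⇒ ([([()])S])S ⇒ ([([()])()])S ⇒ ([([()])()])()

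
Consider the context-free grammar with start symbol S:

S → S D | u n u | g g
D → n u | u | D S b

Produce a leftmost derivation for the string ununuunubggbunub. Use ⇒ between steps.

S ⇒ SD   [S → S D]
SD ⇒ unuD   [S → u n u]
unuD ⇒ unuDSb   [D → D S b]
unuDSb ⇒ unuDSbSb   [D → D S b]
unuDSbSb ⇒ unuDSbSbSb   [D → D S b]
unuDSbSbSb ⇒ ununuSbSbSb   [D → n u]
ununuSbSbSb ⇒ ununuunubSbSb   [S → u n u]
ununuunubSbSb ⇒ ununuunubggbSb   [S → g g]
ununuunubggbSb ⇒ ununuunubggbunub   [S → u n u]

S ⇒ SD ⇒ unuD ⇒ unuDSb ⇒ unuDSbSb ⇒ unuDSbSbSb ⇒ ununuSbSbSb ⇒ ununuunubSbSb ⇒ ununuunubggbSb ⇒ ununuunubggbunub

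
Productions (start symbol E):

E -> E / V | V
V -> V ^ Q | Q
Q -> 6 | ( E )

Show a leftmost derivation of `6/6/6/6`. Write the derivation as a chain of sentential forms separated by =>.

E => E/V   [E -> E / V]
E/V => E/V/V   [E -> E / V]
E/V/V => E/V/V/V   [E -> E / V]
E/V/V/V => V/V/V/V   [E -> V]
V/V/V/V => Q/V/V/V   [V -> Q]
Q/V/V/V => 6/V/V/V   [Q -> 6]
6/V/V/V => 6/Q/V/V   [V -> Q]
6/Q/V/V => 6/6/V/V   [Q -> 6]
6/6/V/V => 6/6/Q/V   [V -> Q]
6/6/Q/V => 6/6/6/V   [Q -> 6]
6/6/6/V => 6/6/6/Q   [V -> Q]
6/6/6/Q => 6/6/6/6   [Q -> 6]

E => E/V => E/V/V => E/V/V/V => V/V/V/V => Q/V/V/V => 6/V/V/V => 6/Q/V/V => 6/6/V/V => 6/6/Q/V => 6/6/6/V => 6/6/6/Q => 6/6/6/6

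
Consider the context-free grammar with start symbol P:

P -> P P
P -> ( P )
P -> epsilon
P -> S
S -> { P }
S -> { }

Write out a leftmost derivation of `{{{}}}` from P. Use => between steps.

P => S   [P -> S]
S => {P}   [S -> { P }]
{P} => {S}   [P -> S]
{S} => {{P}}   [S -> { P }]
{{P}} => {{S}}   [P -> S]
{{S}} => {{{}}}   [S -> { }]

P=>S=>{P}=>{S}=>{{P}}=>{{S}}=>{{{}}}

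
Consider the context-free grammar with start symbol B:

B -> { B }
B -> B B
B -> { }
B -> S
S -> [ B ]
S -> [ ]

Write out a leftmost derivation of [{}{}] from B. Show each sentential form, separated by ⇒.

B ⇒ S   [B -> S]
S ⇒ [B]   [S -> [ B ]]
[B] ⇒ [BB]   [B -> B B]
[BB] ⇒ [{}B]   [B -> { }]
[{}B] ⇒ [{}{}]   [B -> { }]

B ⇒ S ⇒ [B] ⇒ [BB] ⇒ [{}B] ⇒ [{}{}]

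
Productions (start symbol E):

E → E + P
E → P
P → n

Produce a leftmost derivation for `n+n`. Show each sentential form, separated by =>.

E=>E+P=>P+P=>n+P=>n+n

E => E+P   [E → E + P]
E+P => P+P   [E → P]
P+P => n+P   [P → n]
n+P => n+n   [P → n]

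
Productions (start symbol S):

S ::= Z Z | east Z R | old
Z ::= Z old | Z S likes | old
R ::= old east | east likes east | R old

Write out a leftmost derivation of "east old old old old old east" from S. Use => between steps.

S => east Z R => east Z old R => east Z old old R => east Z old old old R => east old old old old R => east old old old old old east

S => east Z R   [S ::= east Z R]
east Z R => east Z old R   [Z ::= Z old]
east Z old R => east Z old old R   [Z ::= Z old]
east Z old old R => east Z old old old R   [Z ::= Z old]
east Z old old old R => east old old old old R   [Z ::= old]
east old old old old R => east old old old old old east   [R ::= old east]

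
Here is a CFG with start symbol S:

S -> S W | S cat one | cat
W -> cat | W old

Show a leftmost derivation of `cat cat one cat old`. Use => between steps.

S => S W   [S -> S W]
S W => S cat one W   [S -> S cat one]
S cat one W => cat cat one W   [S -> cat]
cat cat one W => cat cat one W old   [W -> W old]
cat cat one W old => cat cat one cat old   [W -> cat]

S => S W => S cat one W => cat cat one W => cat cat one W old => cat cat one cat old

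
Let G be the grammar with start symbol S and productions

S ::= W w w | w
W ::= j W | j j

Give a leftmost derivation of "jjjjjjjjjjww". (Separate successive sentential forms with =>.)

S => Www   [S ::= W w w]
Www => jWww   [W ::= j W]
jWww => jjWww   [W ::= j W]
jjWww => jjjWww   [W ::= j W]
jjjWww => jjjjWww   [W ::= j W]
jjjjWww => jjjjjWww   [W ::= j W]
jjjjjWww => jjjjjjWww   [W ::= j W]
jjjjjjWww => jjjjjjjWww   [W ::= j W]
jjjjjjjWww => jjjjjjjjWww   [W ::= j W]
jjjjjjjjWww => jjjjjjjjjjww   [W ::= j j]

S=>Www=>jWww=>jjWww=>jjjWww=>jjjjWww=>jjjjjWww=>jjjjjjWww=>jjjjjjjWww=>jjjjjjjjWww=>jjjjjjjjjjww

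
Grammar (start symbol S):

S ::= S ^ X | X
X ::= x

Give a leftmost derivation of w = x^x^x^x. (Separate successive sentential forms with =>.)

S=>S^X=>S^X^X=>S^X^X^X=>X^X^X^X=>x^X^X^X=>x^x^X^X=>x^x^x^X=>x^x^x^x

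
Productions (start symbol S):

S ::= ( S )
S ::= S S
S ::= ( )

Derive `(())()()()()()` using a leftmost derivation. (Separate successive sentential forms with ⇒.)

S ⇒ SS ⇒ SSS ⇒ SSSS ⇒ SSSSS ⇒ SSSSSS ⇒ (S)SSSSS ⇒ (())SSSSS ⇒ (())()SSSS ⇒ (())()()SSS ⇒ (())()()()SS ⇒ (())()()()()S ⇒ (())()()()()()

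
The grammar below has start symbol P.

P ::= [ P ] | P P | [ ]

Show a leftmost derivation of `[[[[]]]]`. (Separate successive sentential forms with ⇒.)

P ⇒ [P]   [P ::= [ P ]]
[P] ⇒ [[P]]   [P ::= [ P ]]
[[P]] ⇒ [[[P]]]   [P ::= [ P ]]
[[[P]]] ⇒ [[[[]]]]   [P ::= [ ]]

P ⇒ [P] ⇒ [[P]] ⇒ [[[P]]] ⇒ [[[[]]]]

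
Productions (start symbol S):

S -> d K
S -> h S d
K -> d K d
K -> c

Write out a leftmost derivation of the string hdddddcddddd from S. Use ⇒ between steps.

S ⇒ hSd   [S -> h S d]
hSd ⇒ hdKd   [S -> d K]
hdKd ⇒ hddKdd   [K -> d K d]
hddKdd ⇒ hdddKddd   [K -> d K d]
hdddKddd ⇒ hddddKdddd   [K -> d K d]
hddddKdddd ⇒ hdddddKddddd   [K -> d K d]
hdddddKddddd ⇒ hdddddcddddd   [K -> c]

S⇒hSd⇒hdKd⇒hddKdd⇒hdddKddd⇒hddddKdddd⇒hdddddKddddd⇒hdddddcddddd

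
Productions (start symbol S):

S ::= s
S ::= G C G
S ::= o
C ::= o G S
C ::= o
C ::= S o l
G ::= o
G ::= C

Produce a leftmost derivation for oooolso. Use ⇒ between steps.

S ⇒ GCG   [S ::= G C G]
GCG ⇒ CCG   [G ::= C]
CCG ⇒ oCG   [C ::= o]
oCG ⇒ ooGSG   [C ::= o G S]
ooGSG ⇒ ooCSG   [G ::= C]
ooCSG ⇒ ooSolSG   [C ::= S o l]
ooSolSG ⇒ oooolSG   [S ::= o]
oooolSG ⇒ oooolsG   [S ::= s]
oooolsG ⇒ oooolso   [G ::= o]

S ⇒ GCG ⇒ CCG ⇒ oCG ⇒ ooGSG ⇒ ooCSG ⇒ ooSolSG ⇒ oooolSG ⇒ oooolsG ⇒ oooolso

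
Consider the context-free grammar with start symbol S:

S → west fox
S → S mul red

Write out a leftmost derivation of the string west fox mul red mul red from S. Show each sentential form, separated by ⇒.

S ⇒ S mul red   [S → S mul red]
S mul red ⇒ S mul red mul red   [S → S mul red]
S mul red mul red ⇒ west fox mul red mul red   [S → west fox]

S ⇒ S mul red ⇒ S mul red mul red ⇒ west fox mul red mul red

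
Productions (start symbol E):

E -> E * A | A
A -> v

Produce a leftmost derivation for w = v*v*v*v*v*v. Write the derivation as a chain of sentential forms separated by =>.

E => E*A => E*A*A => E*A*A*A => E*A*A*A*A => E*A*A*A*A*A => A*A*A*A*A*A => v*A*A*A*A*A => v*v*A*A*A*A => v*v*v*A*A*A => v*v*v*v*A*A => v*v*v*v*v*A => v*v*v*v*v*v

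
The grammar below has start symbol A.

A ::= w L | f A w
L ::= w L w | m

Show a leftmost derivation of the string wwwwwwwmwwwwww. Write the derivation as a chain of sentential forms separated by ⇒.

A ⇒ wL   [A ::= w L]
wL ⇒ wwLw   [L ::= w L w]
wwLw ⇒ wwwLww   [L ::= w L w]
wwwLww ⇒ wwwwLwww   [L ::= w L w]
wwwwLwww ⇒ wwwwwLwwww   [L ::= w L w]
wwwwwLwwww ⇒ wwwwwwLwwwww   [L ::= w L w]
wwwwwwLwwwww ⇒ wwwwwwwLwwwwww   [L ::= w L w]
wwwwwwwLwwwwww ⇒ wwwwwwwmwwwwww   [L ::= m]

A ⇒ wL ⇒ wwLw ⇒ wwwLww ⇒ wwwwLwww ⇒ wwwwwLwwww ⇒ wwwwwwLwwwww ⇒ wwwwwwwLwwwwww ⇒ wwwwwwwmwwwwww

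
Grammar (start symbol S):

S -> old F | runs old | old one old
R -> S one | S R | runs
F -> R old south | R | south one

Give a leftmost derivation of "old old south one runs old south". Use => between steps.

S => old F   [S -> old F]
old F => old R old south   [F -> R old south]
old R old south => old S R old south   [R -> S R]
old S R old south => old old F R old south   [S -> old F]
old old F R old south => old old south one R old south   [F -> south one]
old old south one R old south => old old south one runs old south   [R -> runs]

S => old F => old R old south => old S R old south => old old F R old south => old old south one R old south => old old south one runs old south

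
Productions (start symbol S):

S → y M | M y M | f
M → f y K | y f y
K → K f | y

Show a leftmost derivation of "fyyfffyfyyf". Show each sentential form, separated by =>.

S=>MyM=>fyKyM=>fyKfyM=>fyKffyM=>fyKfffyM=>fyyfffyM=>fyyfffyfyK=>fyyfffyfyKf=>fyyfffyfyyf

S => MyM   [S → M y M]
MyM => fyKyM   [M → f y K]
fyKyM => fyKfyM   [K → K f]
fyKfyM => fyKffyM   [K → K f]
fyKffyM => fyKfffyM   [K → K f]
fyKfffyM => fyyfffyM   [K → y]
fyyfffyM => fyyfffyfyK   [M → f y K]
fyyfffyfyK => fyyfffyfyKf   [K → K f]
fyyfffyfyKf => fyyfffyfyyf   [K → y]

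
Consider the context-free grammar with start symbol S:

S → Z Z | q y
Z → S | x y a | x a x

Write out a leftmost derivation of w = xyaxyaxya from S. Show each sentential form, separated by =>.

S=>ZZ=>xyaZ=>xyaS=>xyaZZ=>xyaxyaZ=>xyaxyaxya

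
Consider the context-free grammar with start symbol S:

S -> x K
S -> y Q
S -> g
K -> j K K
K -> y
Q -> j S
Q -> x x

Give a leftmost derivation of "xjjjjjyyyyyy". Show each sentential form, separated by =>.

S => xK   [S -> x K]
xK => xjKK   [K -> j K K]
xjKK => xjjKKK   [K -> j K K]
xjjKKK => xjjjKKKK   [K -> j K K]
xjjjKKKK => xjjjjKKKKK   [K -> j K K]
xjjjjKKKKK => xjjjjjKKKKKK   [K -> j K K]
xjjjjjKKKKKK => xjjjjjyKKKKK   [K -> y]
xjjjjjyKKKKK => xjjjjjyyKKKK   [K -> y]
xjjjjjyyKKKK => xjjjjjyyyKKK   [K -> y]
xjjjjjyyyKKK => xjjjjjyyyyKK   [K -> y]
xjjjjjyyyyKK => xjjjjjyyyyyK   [K -> y]
xjjjjjyyyyyK => xjjjjjyyyyyy   [K -> y]

S => xK => xjKK => xjjKKK => xjjjKKKK => xjjjjKKKKK => xjjjjjKKKKKK => xjjjjjyKKKKK => xjjjjjyyKKKK => xjjjjjyyyKKK => xjjjjjyyyyKK => xjjjjjyyyyyK => xjjjjjyyyyyy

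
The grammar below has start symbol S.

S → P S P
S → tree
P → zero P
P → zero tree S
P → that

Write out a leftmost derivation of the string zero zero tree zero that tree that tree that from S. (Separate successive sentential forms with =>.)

S => P S P => zero P S P => zero zero tree S S P => zero zero tree P S P S P => zero zero tree zero P S P S P => zero zero tree zero that S P S P => zero zero tree zero that tree P S P => zero zero tree zero that tree that S P => zero zero tree zero that tree that tree P => zero zero tree zero that tree that tree that

S => P S P   [S → P S P]
P S P => zero P S P   [P → zero P]
zero P S P => zero zero tree S S P   [P → zero tree S]
zero zero tree S S P => zero zero tree P S P S P   [S → P S P]
zero zero tree P S P S P => zero zero tree zero P S P S P   [P → zero P]
zero zero tree zero P S P S P => zero zero tree zero that S P S P   [P → that]
zero zero tree zero that S P S P => zero zero tree zero that tree P S P   [S → tree]
zero zero tree zero that tree P S P => zero zero tree zero that tree that S P   [P → that]
zero zero tree zero that tree that S P => zero zero tree zero that tree that tree P   [S → tree]
zero zero tree zero that tree that tree P => zero zero tree zero that tree that tree that   [P → that]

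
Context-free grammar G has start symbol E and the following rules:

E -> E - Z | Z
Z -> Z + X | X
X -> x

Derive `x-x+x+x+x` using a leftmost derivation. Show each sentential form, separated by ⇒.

E ⇒ E-Z   [E -> E - Z]
E-Z ⇒ Z-Z   [E -> Z]
Z-Z ⇒ X-Z   [Z -> X]
X-Z ⇒ x-Z   [X -> x]
x-Z ⇒ x-Z+X   [Z -> Z + X]
x-Z+X ⇒ x-Z+X+X   [Z -> Z + X]
x-Z+X+X ⇒ x-Z+X+X+X   [Z -> Z + X]
x-Z+X+X+X ⇒ x-X+X+X+X   [Z -> X]
x-X+X+X+X ⇒ x-x+X+X+X   [X -> x]
x-x+X+X+X ⇒ x-x+x+X+X   [X -> x]
x-x+x+X+X ⇒ x-x+x+x+X   [X -> x]
x-x+x+x+X ⇒ x-x+x+x+x   [X -> x]

E⇒E-Z⇒Z-Z⇒X-Z⇒x-Z⇒x-Z+X⇒x-Z+X+X⇒x-Z+X+X+X⇒x-X+X+X+X⇒x-x+X+X+X⇒x-x+x+X+X⇒x-x+x+x+X⇒x-x+x+x+x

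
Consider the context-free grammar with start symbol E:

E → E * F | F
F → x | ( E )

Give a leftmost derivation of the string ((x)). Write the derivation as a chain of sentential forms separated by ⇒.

E ⇒ F ⇒ (E) ⇒ (F) ⇒ ((E)) ⇒ ((F)) ⇒ ((x))

E ⇒ F   [E → F]
F ⇒ (E)   [F → ( E )]
(E) ⇒ (F)   [E → F]
(F) ⇒ ((E))   [F → ( E )]
((E)) ⇒ ((F))   [E → F]
((F)) ⇒ ((x))   [F → x]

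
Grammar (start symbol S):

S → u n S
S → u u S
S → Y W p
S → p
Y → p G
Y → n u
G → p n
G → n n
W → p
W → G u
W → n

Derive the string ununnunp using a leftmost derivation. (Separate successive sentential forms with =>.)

S => unS => ununS => ununYWp => ununnuWp => ununnunp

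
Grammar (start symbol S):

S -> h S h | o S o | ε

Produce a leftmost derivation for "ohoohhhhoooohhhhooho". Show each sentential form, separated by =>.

S=>oSo=>ohSho=>ohoSoho=>ohooSooho=>ohoohShooho=>ohoohhShhooho=>ohoohhhShhhooho=>ohoohhhhShhhhooho=>ohoohhhhoSohhhhooho=>ohoohhhhooSoohhhhooho=>ohoohhhhoooohhhhooho

S => oSo   [S -> o S o]
oSo => ohSho   [S -> h S h]
ohSho => ohoSoho   [S -> o S o]
ohoSoho => ohooSooho   [S -> o S o]
ohooSooho => ohoohShooho   [S -> h S h]
ohoohShooho => ohoohhShhooho   [S -> h S h]
ohoohhShhooho => ohoohhhShhhooho   [S -> h S h]
ohoohhhShhhooho => ohoohhhhShhhhooho   [S -> h S h]
ohoohhhhShhhhooho => ohoohhhhoSohhhhooho   [S -> o S o]
ohoohhhhoSohhhhooho => ohoohhhhooSoohhhhooho   [S -> o S o]
ohoohhhhooSoohhhhooho => ohoohhhhoooohhhhooho   [S -> ε]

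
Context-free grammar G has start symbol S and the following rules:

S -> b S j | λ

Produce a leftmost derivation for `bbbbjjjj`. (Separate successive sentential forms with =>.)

S=>bSj=>bbSjj=>bbbSjjj=>bbbbSjjjj=>bbbbjjjj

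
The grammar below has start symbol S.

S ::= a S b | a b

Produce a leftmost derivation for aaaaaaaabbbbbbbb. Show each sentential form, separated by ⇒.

S ⇒ aSb ⇒ aaSbb ⇒ aaaSbbb ⇒ aaaaSbbbb ⇒ aaaaaSbbbbb ⇒ aaaaaaSbbbbbb ⇒ aaaaaaaSbbbbbbb ⇒ aaaaaaaabbbbbbbb

S ⇒ aSb   [S ::= a S b]
aSb ⇒ aaSbb   [S ::= a S b]
aaSbb ⇒ aaaSbbb   [S ::= a S b]
aaaSbbb ⇒ aaaaSbbbb   [S ::= a S b]
aaaaSbbbb ⇒ aaaaaSbbbbb   [S ::= a S b]
aaaaaSbbbbb ⇒ aaaaaaSbbbbbb   [S ::= a S b]
aaaaaaSbbbbbb ⇒ aaaaaaaSbbbbbbb   [S ::= a S b]
aaaaaaaSbbbbbbb ⇒ aaaaaaaabbbbbbbb   [S ::= a b]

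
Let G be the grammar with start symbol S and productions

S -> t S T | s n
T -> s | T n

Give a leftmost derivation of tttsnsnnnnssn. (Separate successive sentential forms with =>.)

S=>tST=>ttSTT=>tttSTTT=>tttsnTTT=>tttsnTnTT=>tttsnTnnTT=>tttsnTnnnTT=>tttsnTnnnnTT=>tttsnsnnnnTT=>tttsnsnnnnsT=>tttsnsnnnnsTn=>tttsnsnnnnssn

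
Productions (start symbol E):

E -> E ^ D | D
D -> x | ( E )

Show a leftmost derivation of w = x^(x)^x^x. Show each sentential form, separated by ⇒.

E ⇒ E^D   [E -> E ^ D]
E^D ⇒ E^D^D   [E -> E ^ D]
E^D^D ⇒ E^D^D^D   [E -> E ^ D]
E^D^D^D ⇒ D^D^D^D   [E -> D]
D^D^D^D ⇒ x^D^D^D   [D -> x]
x^D^D^D ⇒ x^(E)^D^D   [D -> ( E )]
x^(E)^D^D ⇒ x^(D)^D^D   [E -> D]
x^(D)^D^D ⇒ x^(x)^D^D   [D -> x]
x^(x)^D^D ⇒ x^(x)^x^D   [D -> x]
x^(x)^x^D ⇒ x^(x)^x^x   [D -> x]

E⇒E^D⇒E^D^D⇒E^D^D^D⇒D^D^D^D⇒x^D^D^D⇒x^(E)^D^D⇒x^(D)^D^D⇒x^(x)^D^D⇒x^(x)^x^D⇒x^(x)^x^x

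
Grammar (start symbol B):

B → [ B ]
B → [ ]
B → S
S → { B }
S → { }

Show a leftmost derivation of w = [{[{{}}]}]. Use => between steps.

B => [B]   [B → [ B ]]
[B] => [S]   [B → S]
[S] => [{B}]   [S → { B }]
[{B}] => [{[B]}]   [B → [ B ]]
[{[B]}] => [{[S]}]   [B → S]
[{[S]}] => [{[{B}]}]   [S → { B }]
[{[{B}]}] => [{[{S}]}]   [B → S]
[{[{S}]}] => [{[{{}}]}]   [S → { }]

B=>[B]=>[S]=>[{B}]=>[{[B]}]=>[{[S]}]=>[{[{B}]}]=>[{[{S}]}]=>[{[{{}}]}]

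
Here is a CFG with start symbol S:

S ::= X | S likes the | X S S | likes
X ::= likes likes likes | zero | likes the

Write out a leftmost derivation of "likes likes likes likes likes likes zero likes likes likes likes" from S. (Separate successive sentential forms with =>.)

S => X S S => likes likes likes S S => likes likes likes X S S S => likes likes likes likes likes likes S S S => likes likes likes likes likes likes X S S S S => likes likes likes likes likes likes zero S S S S => likes likes likes likes likes likes zero likes S S S => likes likes likes likes likes likes zero likes likes S S => likes likes likes likes likes likes zero likes likes likes S => likes likes likes likes likes likes zero likes likes likes likes

S => X S S   [S ::= X S S]
X S S => likes likes likes S S   [X ::= likes likes likes]
likes likes likes S S => likes likes likes X S S S   [S ::= X S S]
likes likes likes X S S S => likes likes likes likes likes likes S S S   [X ::= likes likes likes]
likes likes likes likes likes likes S S S => likes likes likes likes likes likes X S S S S   [S ::= X S S]
likes likes likes likes likes likes X S S S S => likes likes likes likes likes likes zero S S S S   [X ::= zero]
likes likes likes likes likes likes zero S S S S => likes likes likes likes likes likes zero likes S S S   [S ::= likes]
likes likes likes likes likes likes zero likes S S S => likes likes likes likes likes likes zero likes likes S S   [S ::= likes]
likes likes likes likes likes likes zero likes likes S S => likes likes likes likes likes likes zero likes likes likes S   [S ::= likes]
likes likes likes likes likes likes zero likes likes likes S => likes likes likes likes likes likes zero likes likes likes likes   [S ::= likes]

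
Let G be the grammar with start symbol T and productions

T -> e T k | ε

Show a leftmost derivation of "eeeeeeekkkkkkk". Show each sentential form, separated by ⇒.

T ⇒ eTk ⇒ eeTkk ⇒ eeeTkkk ⇒ eeeeTkkkk ⇒ eeeeeTkkkkk ⇒ eeeeeeTkkkkkk ⇒ eeeeeeeTkkkkkkk ⇒ eeeeeeekkkkkkk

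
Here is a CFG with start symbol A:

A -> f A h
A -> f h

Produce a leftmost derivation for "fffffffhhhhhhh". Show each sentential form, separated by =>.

A => fAh => ffAhh => fffAhhh => ffffAhhhh => fffffAhhhhh => ffffffAhhhhhh => fffffffhhhhhhh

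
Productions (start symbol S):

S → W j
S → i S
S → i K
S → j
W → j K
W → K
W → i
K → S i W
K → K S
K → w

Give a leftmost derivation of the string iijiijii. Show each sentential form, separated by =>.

S=>iK=>iSiW=>iiSiW=>iijiW=>iijiK=>iijiSiW=>iijiWjiW=>iijiijiW=>iijiijii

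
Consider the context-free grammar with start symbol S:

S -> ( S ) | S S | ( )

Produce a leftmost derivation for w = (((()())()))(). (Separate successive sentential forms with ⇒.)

S ⇒ SS ⇒ (S)S ⇒ ((S))S ⇒ ((SS))S ⇒ (((S)S))S ⇒ (((SS)S))S ⇒ (((()S)S))S ⇒ (((()())S))S ⇒ (((()())()))S ⇒ (((()())()))()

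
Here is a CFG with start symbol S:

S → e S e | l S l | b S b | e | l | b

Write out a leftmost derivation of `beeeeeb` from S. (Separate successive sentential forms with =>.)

S => bSb => beSeb => beeSeeb => beeeeeb

S => bSb   [S → b S b]
bSb => beSeb   [S → e S e]
beSeb => beeSeeb   [S → e S e]
beeSeeb => beeeeeb   [S → e]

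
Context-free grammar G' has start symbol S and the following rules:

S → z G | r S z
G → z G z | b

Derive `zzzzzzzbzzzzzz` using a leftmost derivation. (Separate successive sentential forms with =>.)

S => zG => zzGz => zzzGzz => zzzzGzzz => zzzzzGzzzz => zzzzzzGzzzzz => zzzzzzzGzzzzzz => zzzzzzzbzzzzzz

S => zG   [S → z G]
zG => zzGz   [G → z G z]
zzGz => zzzGzz   [G → z G z]
zzzGzz => zzzzGzzz   [G → z G z]
zzzzGzzz => zzzzzGzzzz   [G → z G z]
zzzzzGzzzz => zzzzzzGzzzzz   [G → z G z]
zzzzzzGzzzzz => zzzzzzzGzzzzzz   [G → z G z]
zzzzzzzGzzzzzz => zzzzzzzbzzzzzz   [G → b]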